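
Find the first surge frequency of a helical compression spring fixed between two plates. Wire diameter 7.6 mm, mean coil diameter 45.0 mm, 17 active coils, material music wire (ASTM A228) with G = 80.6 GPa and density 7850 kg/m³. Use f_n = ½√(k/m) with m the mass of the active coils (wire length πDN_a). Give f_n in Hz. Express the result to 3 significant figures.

79.6 Hz

k = Gd⁴/(8D³N_a) = (80.6×10³)(7.6⁴)/(8·45.0³·17) = 21.698 N/mm = 21698 N/m
Wire length L = πDN_a = π·45.0·17 = 2403.3 mm
m = ρ·(πd²/4)·L = 7850 × 45.365×10⁻⁶ m² × 2.4033 m = 0.85585 kg
f_n = ½√(k/m) = 0.5·√(21698/0.85585) = 0.5·√(25352) = 79.612 Hz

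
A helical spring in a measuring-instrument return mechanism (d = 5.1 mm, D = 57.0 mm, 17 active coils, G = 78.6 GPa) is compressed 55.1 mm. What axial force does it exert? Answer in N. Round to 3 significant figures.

k = Gd⁴/(8D³N_a) = (78.6×10³)(5.1⁴)/(8·57.0³·17) = 2.1113 N/mm
F = k·δ = 2.1113 × 55.1 = 116.33 N

116 N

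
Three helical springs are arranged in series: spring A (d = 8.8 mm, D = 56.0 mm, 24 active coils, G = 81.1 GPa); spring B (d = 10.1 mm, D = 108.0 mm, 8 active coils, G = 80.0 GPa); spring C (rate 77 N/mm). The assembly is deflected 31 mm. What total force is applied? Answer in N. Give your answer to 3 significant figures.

k_A = Gd⁴/(8D³N_a) = (81.1×10³)(8.8⁴)/(8·56.0³·24) = 14.424 N/mm
k_B = Gd⁴/(8D³N_a) = (80.0×10³)(10.1⁴)/(8·108.0³·8) = 10.326 N/mm
Series: 1/k_eq = 1/14.424 + 1/10.326 + 1/77 = 0.17916; k_eq = 5.5816 N/mm
F = k_eq·δ = 5.5816·31 = 173.03 N

173 N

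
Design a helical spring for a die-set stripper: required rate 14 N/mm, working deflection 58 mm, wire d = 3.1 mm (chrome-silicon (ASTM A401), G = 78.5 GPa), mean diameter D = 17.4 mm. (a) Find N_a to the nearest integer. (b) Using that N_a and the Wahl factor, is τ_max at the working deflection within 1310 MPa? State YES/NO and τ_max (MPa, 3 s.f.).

(a) 12 coils; (b) NO, τ_max = 1570 MPa

N_a = Gd⁴/(8D³k) = (78.5×10³)(3.1⁴)/(8·17.4³·14) = 12.29 → N_a = 12
Actual rate k = Gd⁴/(8D³·12) = 14.335 N/mm
Working load F = kδ = 14.335·58 = 831.43 N
C = 17.4/3.1 = 5.6129; K_W = (4C−1)/(4C−4)+0.615/C = 1.2722
τ_max = K_W·8FD/(πd³) = 1.2722·1236.6 = 1573.2 MPa
τ_max > 1310 MPa → exceeds allowable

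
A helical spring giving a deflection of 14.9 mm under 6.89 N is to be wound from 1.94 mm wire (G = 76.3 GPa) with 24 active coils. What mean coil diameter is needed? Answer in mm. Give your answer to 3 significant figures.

Required rate k = F/δ = 6.89/14.9 = 0.46242 N/mm
D = (Gd⁴/(8N_a·k))^(1/3) = (76.3×10³·1.94⁴/(8·24·0.46242))^(1/3)
  = (12173)^(1/3) = 23.0038 mm

23.0 mm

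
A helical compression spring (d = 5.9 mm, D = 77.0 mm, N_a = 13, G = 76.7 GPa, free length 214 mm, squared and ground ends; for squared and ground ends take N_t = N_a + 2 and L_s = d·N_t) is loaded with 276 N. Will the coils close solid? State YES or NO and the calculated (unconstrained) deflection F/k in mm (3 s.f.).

k = Gd⁴/(8D³N_a) = (76.7×10³)(5.9⁴)/(8·77.0³·13) = 1.9575 N/mm
N_t = 15; L_s = 5.9·15 = 88.5 mm; δ_solid = L₀ − L_s = 214 − 88.5 = 125.5 mm
δ = F/k = 276/1.9575 = 141 mm
δ ≥ δ_solid → spring goes solid

YES, δ = 141 mm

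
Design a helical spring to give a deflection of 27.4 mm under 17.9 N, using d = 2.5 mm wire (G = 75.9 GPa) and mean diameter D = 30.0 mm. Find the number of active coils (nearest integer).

Required rate k = F/δ = 17.9/27.4 = 0.65328 N/mm
N_a = Gd⁴/(8D³k) = (75.9×10³ × 2.5⁴)/(8 × 30.0³ × 0.65328)
    = 2.96484e+06 / 141109 = 21.01 → 21 coils

21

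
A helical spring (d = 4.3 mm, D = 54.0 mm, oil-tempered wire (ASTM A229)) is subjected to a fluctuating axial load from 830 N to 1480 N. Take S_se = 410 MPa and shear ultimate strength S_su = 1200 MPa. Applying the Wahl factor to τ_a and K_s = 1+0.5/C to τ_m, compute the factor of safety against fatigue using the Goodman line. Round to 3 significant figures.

C = D/d = 54.0/4.3 = 12.5581; K_W = (4C−1)/(4C−4)+0.615/C = 1.1139; K_s = 1+0.5/C = 1.0398
F_a = (F_max−F_min)/2 = 325 N; F_m = (F_max+F_min)/2 = 1155 N
τ_a = K_W·8F_aD/(πd³) = 1.1139 × 562.1 = 626.1 MPa
τ_m = K_s·8F_mD/(πd³) = 1.0398 × 1997.6 = 2077.1 MPa
Goodman: 1/n_f = τ_a/S_se + τ_m/S_su = 626.1/410 + 2077.1/1200 = 1.52707 + 1.73095 = 3.258
n_f = 1/3.258 = 0.3069

0.307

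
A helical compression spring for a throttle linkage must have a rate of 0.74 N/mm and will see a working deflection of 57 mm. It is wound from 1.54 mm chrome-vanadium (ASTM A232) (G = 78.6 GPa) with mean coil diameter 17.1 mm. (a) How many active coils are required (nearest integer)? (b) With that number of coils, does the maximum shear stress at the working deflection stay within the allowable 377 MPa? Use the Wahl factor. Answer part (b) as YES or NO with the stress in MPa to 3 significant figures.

(a) 15 coils; (b) NO, τ_max = 566 MPa

N_a = Gd⁴/(8D³k) = (78.6×10³)(1.54⁴)/(8·17.1³·0.74) = 14.93 → N_a = 15
Actual rate k = Gd⁴/(8D³·15) = 0.73678 N/mm
Working load F = kδ = 0.73678·57 = 41.996 N
C = 17.1/1.54 = 11.1039; K_W = (4C−1)/(4C−4)+0.615/C = 1.1296
τ_max = K_W·8FD/(πd³) = 1.1296·500.71 = 565.61 MPa
τ_max > 377 MPa → exceeds allowable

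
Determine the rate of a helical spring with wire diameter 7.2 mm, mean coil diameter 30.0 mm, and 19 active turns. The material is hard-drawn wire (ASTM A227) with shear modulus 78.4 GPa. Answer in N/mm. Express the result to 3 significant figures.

k = Gd⁴/(8D³N_a) = (78.4×10³ × 7.2⁴) / (8 × 30.0³ × 19)
  = 2.10691e+08 / 4.104e+06 = 51.338 N/mm

51.3 N/mm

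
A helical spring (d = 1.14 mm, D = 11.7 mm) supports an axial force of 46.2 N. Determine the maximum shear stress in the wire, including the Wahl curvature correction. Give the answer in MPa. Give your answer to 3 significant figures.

1060 MPa

Spring index C = D/d = 11.7/1.14 = 10.2632
K_W = (4C−1)/(4C−4) + 0.615/C = 40.053/37.053 + 0.0599 = 1.1409
τ₀ = 8FD/(πd³) = 8·46.2·11.7/(π·1.14³) = 4324.32/4.6544 = 929.08 MPa
τ_max = K·τ₀ = 1.1409 × 929.08 = 1060 MPa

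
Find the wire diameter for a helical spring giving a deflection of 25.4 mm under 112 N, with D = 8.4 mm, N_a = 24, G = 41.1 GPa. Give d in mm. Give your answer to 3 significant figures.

Required rate k = F/δ = 112/25.4 = 4.4094 N/mm
d = (8D³N_a·k / G)^(1/4) = (8·8.4³·24·4.4094 / (41.1×10³))^0.25
  = (12.209)^0.25 = 1.8693 mm

1.87 mm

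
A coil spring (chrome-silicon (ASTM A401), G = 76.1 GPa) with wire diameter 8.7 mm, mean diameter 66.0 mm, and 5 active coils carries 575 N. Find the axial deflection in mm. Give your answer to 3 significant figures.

k = Gd⁴/(8D³N_a) = (76.1×10³)(8.7⁴)/(8·66.0³·5) = 37.911 N/mm
δ = F/k = 575 / 37.911 = 15.167 mm

15.2 mm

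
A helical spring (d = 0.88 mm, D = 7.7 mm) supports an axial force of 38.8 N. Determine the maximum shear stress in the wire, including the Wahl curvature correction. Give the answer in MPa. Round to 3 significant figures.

1300 MPa

Spring index C = D/d = 7.7/0.88 = 8.7500
K_W = (4C−1)/(4C−4) + 0.615/C = 34.000/31.000 + 0.0703 = 1.1671
τ₀ = 8FD/(πd³) = 8·38.8·7.7/(π·0.88³) = 2390.08/2.1409 = 1116.4 MPa
τ_max = K·τ₀ = 1.1671 × 1116.4 = 1302.9 MPa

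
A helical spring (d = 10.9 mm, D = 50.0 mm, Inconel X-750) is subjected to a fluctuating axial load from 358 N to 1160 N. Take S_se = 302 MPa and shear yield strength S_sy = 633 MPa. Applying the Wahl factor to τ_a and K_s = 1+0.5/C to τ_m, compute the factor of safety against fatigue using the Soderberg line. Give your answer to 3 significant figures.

3.27

C = D/d = 50.0/10.9 = 4.5872; K_W = (4C−1)/(4C−4)+0.615/C = 1.3431; K_s = 1+0.5/C = 1.1090
F_a = (F_max−F_min)/2 = 401 N; F_m = (F_max+F_min)/2 = 759 N
τ_a = K_W·8F_aD/(πd³) = 1.3431 × 39.425 = 52.954 MPa
τ_m = K_s·8F_mD/(πd³) = 1.1090 × 74.623 = 82.757 MPa
Soderberg: 1/n_f = τ_a/S_se + τ_m/S_sy = 52.954/302 + 82.757/633 = 0.17534 + 0.13074 = 0.30608
n_f = 1/0.30608 = 3.267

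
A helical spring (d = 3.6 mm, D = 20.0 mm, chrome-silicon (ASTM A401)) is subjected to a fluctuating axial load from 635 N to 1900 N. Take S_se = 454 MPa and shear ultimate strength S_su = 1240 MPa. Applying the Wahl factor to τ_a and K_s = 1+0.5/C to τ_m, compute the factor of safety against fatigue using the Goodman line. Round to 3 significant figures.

0.317

C = D/d = 20.0/3.6 = 5.5556; K_W = (4C−1)/(4C−4)+0.615/C = 1.2753; K_s = 1+0.5/C = 1.0900
F_a = (F_max−F_min)/2 = 632.5 N; F_m = (F_max+F_min)/2 = 1267.5 N
τ_a = K_W·8F_aD/(πd³) = 1.2753 × 690.44 = 880.54 MPa
τ_m = K_s·8F_mD/(πd³) = 1.0900 × 1383.6 = 1508.1 MPa
Goodman: 1/n_f = τ_a/S_se + τ_m/S_su = 880.54/454 + 1508.1/1240 = 1.93951 + 1.21623 = 3.1557
n_f = 1/3.1557 = 0.3169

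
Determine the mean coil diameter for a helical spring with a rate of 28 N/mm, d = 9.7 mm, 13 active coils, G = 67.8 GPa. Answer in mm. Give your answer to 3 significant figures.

D = (Gd⁴/(8N_a·k))^(1/3) = (67.8×10³·9.7⁴/(8·13·28))^(1/3)
  = (206122)^(1/3) = 59.0711 mm

59.1 mm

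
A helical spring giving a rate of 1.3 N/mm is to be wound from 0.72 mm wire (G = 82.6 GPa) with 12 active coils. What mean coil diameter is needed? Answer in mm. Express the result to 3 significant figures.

D = (Gd⁴/(8N_a·k))^(1/3) = (82.6×10³·0.72⁴/(8·12·1.3))^(1/3)
  = (177.867)^(1/3) = 5.6238 mm

5.62 mm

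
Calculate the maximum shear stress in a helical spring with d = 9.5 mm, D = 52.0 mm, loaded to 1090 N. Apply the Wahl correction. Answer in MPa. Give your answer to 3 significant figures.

Spring index C = D/d = 52.0/9.5 = 5.4737
K_W = (4C−1)/(4C−4) + 0.615/C = 20.895/17.895 + 0.1124 = 1.2800
τ₀ = 8FD/(πd³) = 8·1090·52.0/(π·9.5³) = 453440/2693.5 = 168.34 MPa
τ_max = K·τ₀ = 1.2800 × 168.34 = 215.48 MPa

215 MPa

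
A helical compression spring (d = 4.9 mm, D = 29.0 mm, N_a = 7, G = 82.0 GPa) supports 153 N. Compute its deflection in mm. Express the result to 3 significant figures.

k = Gd⁴/(8D³N_a) = (82.0×10³)(4.9⁴)/(8·29.0³·7) = 34.611 N/mm
δ = F/k = 153 / 34.611 = 4.4205 mm

4.42 mm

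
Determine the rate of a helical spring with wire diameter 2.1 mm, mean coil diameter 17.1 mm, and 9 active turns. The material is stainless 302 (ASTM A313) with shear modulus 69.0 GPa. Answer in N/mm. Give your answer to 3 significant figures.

3.73 N/mm

k = Gd⁴/(8D³N_a) = (69.0×10³ × 2.1⁴) / (8 × 17.1³ × 9)
  = 1.34192e+06 / 360015 = 3.7274 N/mm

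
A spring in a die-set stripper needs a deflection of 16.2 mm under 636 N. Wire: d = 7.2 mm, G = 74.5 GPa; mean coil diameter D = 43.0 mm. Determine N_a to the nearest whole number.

8

Required rate k = F/δ = 636/16.2 = 39.259 N/mm
N_a = Gd⁴/(8D³k) = (74.5×10³ × 7.2⁴)/(8 × 43.0³ × 39.259)
    = 2.0021e+08 / 2.49711e+07 = 8.018 → 8 coils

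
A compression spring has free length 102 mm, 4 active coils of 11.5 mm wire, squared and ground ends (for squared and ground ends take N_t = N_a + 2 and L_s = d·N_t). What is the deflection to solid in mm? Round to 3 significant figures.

33.0 mm

N_t = 6; L_s = 11.5·6 = 69 mm
δ_solid = L₀ − L_s = 102 − 69 = 33 mm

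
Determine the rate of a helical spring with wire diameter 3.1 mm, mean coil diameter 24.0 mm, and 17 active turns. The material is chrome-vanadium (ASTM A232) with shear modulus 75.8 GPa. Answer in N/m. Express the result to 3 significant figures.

3720 N/m

k = Gd⁴/(8D³N_a) = (75.8×10³ × 3.1⁴) / (8 × 24.0³ × 17)
  = 7.00029e+06 / 1.88006e+06 = 3.7234 N/mm = 3723.4 N/m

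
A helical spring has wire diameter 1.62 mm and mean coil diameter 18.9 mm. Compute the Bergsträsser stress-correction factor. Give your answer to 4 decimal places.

1.1145

C = D/d = 18.9/1.62 = 11.6667
K_B = (4C+2)/(4C−3) = 48.667/43.667 = 1.1145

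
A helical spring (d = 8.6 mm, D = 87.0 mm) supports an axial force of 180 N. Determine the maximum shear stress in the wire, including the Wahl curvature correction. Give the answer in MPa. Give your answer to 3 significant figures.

71.7 MPa

Spring index C = D/d = 87.0/8.6 = 10.1163
K_W = (4C−1)/(4C−4) + 0.615/C = 39.465/36.465 + 0.0608 = 1.1431
τ₀ = 8FD/(πd³) = 8·180·87.0/(π·8.6³) = 125280/1998.2 = 62.696 MPa
τ_max = K·τ₀ = 1.1431 × 62.696 = 71.665 MPa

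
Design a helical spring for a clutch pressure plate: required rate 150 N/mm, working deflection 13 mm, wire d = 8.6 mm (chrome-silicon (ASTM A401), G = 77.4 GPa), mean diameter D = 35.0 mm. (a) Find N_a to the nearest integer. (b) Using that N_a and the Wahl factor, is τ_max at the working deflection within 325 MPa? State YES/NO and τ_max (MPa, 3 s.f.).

(a) 8 coils; (b) NO, τ_max = 392 MPa

N_a = Gd⁴/(8D³k) = (77.4×10³)(8.6⁴)/(8·35.0³·150) = 8.229 → N_a = 8
Actual rate k = Gd⁴/(8D³·8) = 154.29 N/mm
Working load F = kδ = 154.29·13 = 2005.8 N
C = 35.0/8.6 = 4.0698; K_W = (4C−1)/(4C−4)+0.615/C = 1.3954
τ_max = K_W·8FD/(πd³) = 1.3954·281.07 = 392.21 MPa
τ_max > 325 MPa → exceeds allowable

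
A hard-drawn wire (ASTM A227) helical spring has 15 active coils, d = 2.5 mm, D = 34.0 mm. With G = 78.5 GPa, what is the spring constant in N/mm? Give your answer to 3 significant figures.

k = Gd⁴/(8D³N_a) = (78.5×10³ × 2.5⁴) / (8 × 34.0³ × 15)
  = 3.06641e+06 / 4.71648e+06 = 0.65015 N/mm

0.650 N/mm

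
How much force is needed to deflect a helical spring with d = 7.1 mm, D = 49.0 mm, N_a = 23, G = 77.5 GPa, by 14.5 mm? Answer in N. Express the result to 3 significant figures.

k = Gd⁴/(8D³N_a) = (77.5×10³)(7.1⁴)/(8·49.0³·23) = 9.0976 N/mm
F = k·δ = 9.0976 × 14.5 = 131.92 N

132 N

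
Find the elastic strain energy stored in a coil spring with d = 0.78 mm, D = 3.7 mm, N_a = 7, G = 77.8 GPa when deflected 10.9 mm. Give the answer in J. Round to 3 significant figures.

k = Gd⁴/(8D³N_a) = (77.8×10³)(0.78⁴)/(8·3.7³·7) = 10.152 N/mm
U = ½kδ² = 0.5 × 10.152 × 10.9² = 603.1 N·mm = 0.6031 J

0.603 J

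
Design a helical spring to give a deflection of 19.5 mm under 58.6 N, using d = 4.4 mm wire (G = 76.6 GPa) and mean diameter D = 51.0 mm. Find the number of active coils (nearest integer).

9

Required rate k = F/δ = 58.6/19.5 = 3.0051 N/mm
N_a = Gd⁴/(8D³k) = (76.6×10³ × 4.4⁴)/(8 × 51.0³ × 3.0051)
    = 2.87104e+07 / 3.18907e+06 = 9.003 → 9 coils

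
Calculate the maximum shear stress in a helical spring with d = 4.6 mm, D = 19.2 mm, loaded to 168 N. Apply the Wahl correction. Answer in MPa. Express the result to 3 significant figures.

Spring index C = D/d = 19.2/4.6 = 4.1739
K_W = (4C−1)/(4C−4) + 0.615/C = 15.696/12.696 + 0.1473 = 1.3836
τ₀ = 8FD/(πd³) = 8·168·19.2/(π·4.6³) = 25804.8/305.79 = 84.387 MPa
τ_max = K·τ₀ = 1.3836 × 84.387 = 116.76 MPa

117 MPa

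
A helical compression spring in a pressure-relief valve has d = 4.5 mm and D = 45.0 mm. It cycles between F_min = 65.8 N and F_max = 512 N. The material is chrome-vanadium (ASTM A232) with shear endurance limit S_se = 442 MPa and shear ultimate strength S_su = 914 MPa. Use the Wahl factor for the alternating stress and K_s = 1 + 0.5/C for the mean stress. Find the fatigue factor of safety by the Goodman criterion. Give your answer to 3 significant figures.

0.874

C = D/d = 45.0/4.5 = 10.0000; K_W = (4C−1)/(4C−4)+0.615/C = 1.1448; K_s = 1+0.5/C = 1.0500
F_a = (F_max−F_min)/2 = 223.1 N; F_m = (F_max+F_min)/2 = 288.9 N
τ_a = K_W·8F_aD/(πd³) = 1.1448 × 280.55 = 321.19 MPa
τ_m = K_s·8F_mD/(πd³) = 1.0500 × 363.3 = 381.46 MPa
Goodman: 1/n_f = τ_a/S_se + τ_m/S_su = 321.19/442 + 381.46/914 = 0.72667 + 0.41736 = 1.144
n_f = 1/1.144 = 0.8741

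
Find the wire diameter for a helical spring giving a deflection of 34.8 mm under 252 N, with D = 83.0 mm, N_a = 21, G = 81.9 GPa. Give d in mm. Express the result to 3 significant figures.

9.60 mm

Required rate k = F/δ = 252/34.8 = 7.2414 N/mm
d = (8D³N_a·k / G)^(1/4) = (8·83.0³·21·7.2414 / (81.9×10³))^0.25
  = (8493.4)^0.25 = 9.6000 mm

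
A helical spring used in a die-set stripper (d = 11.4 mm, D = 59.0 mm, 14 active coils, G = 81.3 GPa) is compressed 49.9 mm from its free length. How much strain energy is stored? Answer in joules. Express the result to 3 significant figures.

74.3 J

k = Gd⁴/(8D³N_a) = (81.3×10³)(11.4⁴)/(8·59.0³·14) = 59.695 N/mm
U = ½kδ² = 0.5 × 59.695 × 49.9² = 74320 N·mm = 74.32 J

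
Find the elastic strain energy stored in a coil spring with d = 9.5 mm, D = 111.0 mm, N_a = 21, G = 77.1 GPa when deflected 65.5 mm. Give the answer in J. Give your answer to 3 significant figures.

k = Gd⁴/(8D³N_a) = (77.1×10³)(9.5⁴)/(8·111.0³·21) = 2.7332 N/mm
U = ½kδ² = 0.5 × 2.7332 × 65.5² = 5863 N·mm = 5.863 J

5.86 J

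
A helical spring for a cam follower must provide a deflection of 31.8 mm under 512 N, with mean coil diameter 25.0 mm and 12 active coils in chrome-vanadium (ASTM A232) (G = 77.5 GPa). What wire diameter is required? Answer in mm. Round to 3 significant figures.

4.20 mm

Required rate k = F/δ = 512/31.8 = 16.101 N/mm
d = (8D³N_a·k / G)^(1/4) = (8·25.0³·12·16.101 / (77.5×10³))^0.25
  = (311.63)^0.25 = 4.2015 mm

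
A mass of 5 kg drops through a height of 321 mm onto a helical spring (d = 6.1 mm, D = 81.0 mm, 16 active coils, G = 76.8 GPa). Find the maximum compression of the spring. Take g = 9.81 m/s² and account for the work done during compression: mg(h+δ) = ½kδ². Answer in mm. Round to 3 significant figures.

k = Gd⁴/(8D³N_a) = (76.8×10³)(6.1⁴)/(8·81.0³·16) = 1.5632 N/mm
W = mg = 5 × 9.81 = 49.05 N
½kδ² − Wδ − Wh = 0 → δ = (W + √(W² + 2kWh))/k
δ = (49.05 + √(2405.9 + 49225.4))/1.5632 = (49.05 + 227.23)/1.5632 = 176.74 mm

177 mm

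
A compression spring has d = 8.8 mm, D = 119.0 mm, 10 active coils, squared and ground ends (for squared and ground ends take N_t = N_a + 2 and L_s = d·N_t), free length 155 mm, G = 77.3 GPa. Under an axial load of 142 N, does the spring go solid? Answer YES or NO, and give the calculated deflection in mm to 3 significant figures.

NO, δ = 41.3 mm

k = Gd⁴/(8D³N_a) = (77.3×10³)(8.8⁴)/(8·119.0³·10) = 3.4386 N/mm
N_t = 12; L_s = 8.8·12 = 105.6 mm; δ_solid = L₀ − L_s = 155 − 105.6 = 49.4 mm
δ = F/k = 142/3.4386 = 41.296 mm
δ < δ_solid → spring does not go solid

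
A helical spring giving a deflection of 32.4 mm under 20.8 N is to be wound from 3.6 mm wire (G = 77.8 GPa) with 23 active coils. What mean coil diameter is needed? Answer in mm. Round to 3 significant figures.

48.0 mm

Required rate k = F/δ = 20.8/32.4 = 0.64198 N/mm
D = (Gd⁴/(8N_a·k))^(1/3) = (77.8×10³·3.6⁴/(8·23·0.64198))^(1/3)
  = (110625)^(1/3) = 48.0048 mm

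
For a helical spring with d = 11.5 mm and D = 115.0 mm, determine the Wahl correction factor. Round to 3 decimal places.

C = D/d = 115.0/11.5 = 10.0000
K_W = (4C−1)/(4C−4) + 0.615/C = 39.000/36.000 + 0.0615 = 1.1448

1.145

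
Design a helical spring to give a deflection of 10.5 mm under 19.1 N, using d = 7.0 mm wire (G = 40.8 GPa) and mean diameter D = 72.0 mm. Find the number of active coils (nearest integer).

18

Required rate k = F/δ = 19.1/10.5 = 1.819 N/mm
N_a = Gd⁴/(8D³k) = (40.8×10³ × 7.0⁴)/(8 × 72.0³ × 1.819)
    = 9.79608e+07 / 5.43165e+06 = 18.04 → 18 coils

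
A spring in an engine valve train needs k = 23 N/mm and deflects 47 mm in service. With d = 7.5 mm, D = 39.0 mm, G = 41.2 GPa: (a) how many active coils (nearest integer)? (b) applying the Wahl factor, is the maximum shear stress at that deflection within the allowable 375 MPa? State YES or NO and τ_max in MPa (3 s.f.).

(a) 12 coils; (b) YES, τ_max = 328 MPa

N_a = Gd⁴/(8D³k) = (41.2×10³)(7.5⁴)/(8·39.0³·23) = 11.94 → N_a = 12
Actual rate k = Gd⁴/(8D³·12) = 22.892 N/mm
Working load F = kδ = 22.892·47 = 1075.9 N
C = 39.0/7.5 = 5.2000; K_W = (4C−1)/(4C−4)+0.615/C = 1.2968
τ_max = K_W·8FD/(πd³) = 1.2968·253.28 = 328.46 MPa
τ_max ≤ 375 MPa → acceptable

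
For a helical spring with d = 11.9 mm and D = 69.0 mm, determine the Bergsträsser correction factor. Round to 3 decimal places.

C = D/d = 69.0/11.9 = 5.7983
K_B = (4C+2)/(4C−3) = 25.193/20.193 = 1.2476

1.248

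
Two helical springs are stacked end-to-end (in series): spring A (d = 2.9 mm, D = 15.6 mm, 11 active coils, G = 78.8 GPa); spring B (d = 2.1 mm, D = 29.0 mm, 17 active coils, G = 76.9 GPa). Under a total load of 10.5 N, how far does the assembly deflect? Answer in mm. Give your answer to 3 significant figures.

k_A = Gd⁴/(8D³N_a) = (78.8×10³)(2.9⁴)/(8·15.6³·11) = 16.683 N/mm
k_B = Gd⁴/(8D³N_a) = (76.9×10³)(2.1⁴)/(8·29.0³·17) = 0.45089 N/mm
Series: 1/k_eq = 1/16.683 + 1/0.45089 = 2.2778; k_eq = 0.43902 N/mm
δ = F/k_eq = 10.5/0.43902 = 23.917 mm

23.9 mm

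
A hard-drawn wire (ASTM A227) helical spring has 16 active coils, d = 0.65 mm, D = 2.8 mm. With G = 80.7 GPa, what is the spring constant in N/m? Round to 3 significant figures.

5130 N/m

k = Gd⁴/(8D³N_a) = (80.7×10³ × 0.65⁴) / (8 × 2.8³ × 16)
  = 14405.5 / 2809.86 = 5.1268 N/mm = 5126.8 N/m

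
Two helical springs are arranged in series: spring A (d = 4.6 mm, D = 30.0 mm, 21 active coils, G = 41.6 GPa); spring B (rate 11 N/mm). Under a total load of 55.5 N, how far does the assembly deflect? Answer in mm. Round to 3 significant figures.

k_A = Gd⁴/(8D³N_a) = (41.6×10³)(4.6⁴)/(8·30.0³·21) = 4.1063 N/mm
Series: 1/k_eq = 1/4.1063 + 1/11 = 0.33444; k_eq = 2.9901 N/mm
δ = F/k_eq = 55.5/2.9901 = 18.561 mm

18.6 mm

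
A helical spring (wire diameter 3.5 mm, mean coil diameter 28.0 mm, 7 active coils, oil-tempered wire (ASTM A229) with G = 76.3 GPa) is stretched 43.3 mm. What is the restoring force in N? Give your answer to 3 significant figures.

403 N

k = Gd⁴/(8D³N_a) = (76.3×10³)(3.5⁴)/(8·28.0³·7) = 9.314 N/mm
F = k·δ = 9.314 × 43.3 = 403.29 N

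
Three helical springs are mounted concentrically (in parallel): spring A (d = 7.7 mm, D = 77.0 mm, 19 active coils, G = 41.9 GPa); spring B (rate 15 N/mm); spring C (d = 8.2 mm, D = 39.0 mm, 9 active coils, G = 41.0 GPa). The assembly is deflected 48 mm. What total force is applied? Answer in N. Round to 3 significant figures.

2910 N

k_A = Gd⁴/(8D³N_a) = (41.9×10³)(7.7⁴)/(8·77.0³·19) = 2.1226 N/mm
k_C = Gd⁴/(8D³N_a) = (41.0×10³)(8.2⁴)/(8·39.0³·9) = 43.402 N/mm
Parallel: k_eq = 2.1226 + 15 + 43.402 = 60.525 N/mm
F = k_eq·δ = 60.525·48 = 2905.2 N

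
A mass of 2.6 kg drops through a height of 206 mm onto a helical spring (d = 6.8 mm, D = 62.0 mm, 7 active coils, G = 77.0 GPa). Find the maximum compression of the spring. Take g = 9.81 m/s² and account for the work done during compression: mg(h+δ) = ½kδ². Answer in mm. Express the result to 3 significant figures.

31.3 mm

k = Gd⁴/(8D³N_a) = (77.0×10³)(6.8⁴)/(8·62.0³·7) = 12.336 N/mm
W = mg = 2.6 × 9.81 = 25.506 N
½kδ² − Wδ − Wh = 0 → δ = (W + √(W² + 2kWh))/k
δ = (25.506 + √(650.56 + 129629))/12.336 = (25.506 + 360.94)/12.336 = 31.328 mm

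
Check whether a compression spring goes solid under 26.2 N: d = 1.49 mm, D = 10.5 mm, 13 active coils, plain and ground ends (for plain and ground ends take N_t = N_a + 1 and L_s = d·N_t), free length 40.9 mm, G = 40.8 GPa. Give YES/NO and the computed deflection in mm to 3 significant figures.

k = Gd⁴/(8D³N_a) = (40.8×10³)(1.49⁴)/(8·10.5³·13) = 1.6703 N/mm
N_t = 14; L_s = 1.49·14 = 20.86 mm; δ_solid = L₀ − L_s = 40.9 − 20.86 = 20.04 mm
δ = F/k = 26.2/1.6703 = 15.685 mm
δ < δ_solid → spring does not go solid

NO, δ = 15.7 mm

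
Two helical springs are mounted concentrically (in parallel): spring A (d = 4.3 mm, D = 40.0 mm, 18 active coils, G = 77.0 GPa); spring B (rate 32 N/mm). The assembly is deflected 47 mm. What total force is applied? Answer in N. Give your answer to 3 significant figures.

1640 N

k_A = Gd⁴/(8D³N_a) = (77.0×10³)(4.3⁴)/(8·40.0³·18) = 2.8564 N/mm
Parallel: k_eq = 2.8564 + 32 = 34.856 N/mm
F = k_eq·δ = 34.856·47 = 1638.3 N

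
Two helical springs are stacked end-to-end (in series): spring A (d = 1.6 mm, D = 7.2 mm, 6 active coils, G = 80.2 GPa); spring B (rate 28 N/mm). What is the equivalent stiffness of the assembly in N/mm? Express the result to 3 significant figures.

14.3 N/mm

k_A = Gd⁴/(8D³N_a) = (80.2×10³)(1.6⁴)/(8·7.2³·6) = 29.337 N/mm
Series: 1/k_eq = 1/29.337 + 1/28 = 0.069801; k_eq = 14.326 N/mm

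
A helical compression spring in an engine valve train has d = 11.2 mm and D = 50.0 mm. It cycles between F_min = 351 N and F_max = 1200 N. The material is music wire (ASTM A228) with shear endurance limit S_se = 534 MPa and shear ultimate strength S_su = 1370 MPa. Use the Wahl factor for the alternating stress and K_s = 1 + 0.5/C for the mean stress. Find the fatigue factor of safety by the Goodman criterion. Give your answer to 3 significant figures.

6.47

C = D/d = 50.0/11.2 = 4.4643; K_W = (4C−1)/(4C−4)+0.615/C = 1.3543; K_s = 1+0.5/C = 1.1120
F_a = (F_max−F_min)/2 = 424.5 N; F_m = (F_max+F_min)/2 = 775.5 N
τ_a = K_W·8F_aD/(πd³) = 1.3543 × 38.471 = 52.1 MPa
τ_m = K_s·8F_mD/(πd³) = 1.1120 × 70.281 = 78.152 MPa
Goodman: 1/n_f = τ_a/S_se + τ_m/S_su = 52.1/534 + 78.152/1370 = 0.09756 + 0.05705 = 0.15461
n_f = 1/0.15461 = 6.468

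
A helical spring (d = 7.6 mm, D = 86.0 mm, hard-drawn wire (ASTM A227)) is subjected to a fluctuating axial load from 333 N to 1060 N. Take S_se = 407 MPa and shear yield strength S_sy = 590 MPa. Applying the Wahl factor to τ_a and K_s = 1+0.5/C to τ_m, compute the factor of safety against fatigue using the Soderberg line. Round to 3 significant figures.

C = D/d = 86.0/7.6 = 11.3158; K_W = (4C−1)/(4C−4)+0.615/C = 1.1271; K_s = 1+0.5/C = 1.0442
F_a = (F_max−F_min)/2 = 363.5 N; F_m = (F_max+F_min)/2 = 696.5 N
τ_a = K_W·8F_aD/(πd³) = 1.1271 × 181.34 = 204.38 MPa
τ_m = K_s·8F_mD/(πd³) = 1.0442 × 347.47 = 362.82 MPa
Soderberg: 1/n_f = τ_a/S_se + τ_m/S_sy = 204.38/407 + 362.82/590 = 0.50217 + 0.61496 = 1.1171
n_f = 1/1.1171 = 0.8952

0.895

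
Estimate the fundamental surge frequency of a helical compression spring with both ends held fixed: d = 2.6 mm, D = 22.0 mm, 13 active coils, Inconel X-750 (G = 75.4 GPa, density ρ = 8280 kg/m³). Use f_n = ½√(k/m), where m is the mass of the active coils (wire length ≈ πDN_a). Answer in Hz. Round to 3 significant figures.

140 Hz

k = Gd⁴/(8D³N_a) = (75.4×10³)(2.6⁴)/(8·22.0³·13) = 3.1115 N/mm = 3111.5 N/m
Wire length L = πDN_a = π·22.0·13 = 898.5 mm
m = ρ·(πd²/4)·L = 8280 × 5.3093×10⁻⁶ m² × 0.8985 m = 0.039499 kg
f_n = ½√(k/m) = 0.5·√(3111.5/0.039499) = 0.5·√(78774) = 140.33 Hz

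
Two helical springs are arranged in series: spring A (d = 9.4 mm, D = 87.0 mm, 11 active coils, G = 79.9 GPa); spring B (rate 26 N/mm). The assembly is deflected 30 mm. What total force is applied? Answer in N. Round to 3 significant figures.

k_A = Gd⁴/(8D³N_a) = (79.9×10³)(9.4⁴)/(8·87.0³·11) = 10.765 N/mm
Series: 1/k_eq = 1/10.765 + 1/26 = 0.13135; k_eq = 7.613 N/mm
F = k_eq·δ = 7.613·30 = 228.39 N

228 N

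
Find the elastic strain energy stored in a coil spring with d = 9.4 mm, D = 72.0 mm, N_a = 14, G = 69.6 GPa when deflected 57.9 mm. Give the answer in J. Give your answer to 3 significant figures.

k = Gd⁴/(8D³N_a) = (69.6×10³)(9.4⁴)/(8·72.0³·14) = 12.999 N/mm
U = ½kδ² = 0.5 × 12.999 × 57.9² = 21789 N·mm = 21.789 J

21.8 J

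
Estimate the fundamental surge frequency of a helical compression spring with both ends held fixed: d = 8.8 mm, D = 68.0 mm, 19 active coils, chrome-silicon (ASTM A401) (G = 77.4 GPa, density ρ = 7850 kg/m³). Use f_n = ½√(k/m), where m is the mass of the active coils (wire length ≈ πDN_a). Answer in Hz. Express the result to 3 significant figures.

35.4 Hz

k = Gd⁴/(8D³N_a) = (77.4×10³)(8.8⁴)/(8·68.0³·19) = 9.7118 N/mm = 9711.8 N/m
Wire length L = πDN_a = π·68.0·19 = 4058.9 mm
m = ρ·(πd²/4)·L = 7850 × 60.821×10⁻⁶ m² × 4.0589 m = 1.9379 kg
f_n = ½√(k/m) = 0.5·√(9711.8/1.9379) = 0.5·√(5011.5) = 35.396 Hz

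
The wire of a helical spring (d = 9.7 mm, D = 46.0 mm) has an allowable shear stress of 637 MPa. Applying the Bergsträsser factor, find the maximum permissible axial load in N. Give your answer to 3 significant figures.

3780 N

C = D/d = 46.0/9.7 = 4.7423
K_B = (4C+2)/(4C−3) = 20.969/15.969 = 1.3131
τ_max = K·8FD/(πd³) → F_max = τ_allow·πd³/(8DK)
F_max = 637·π·9.7³/(8·46.0·1.3131) = 1.8264e+06/483.22 = 3779.7 N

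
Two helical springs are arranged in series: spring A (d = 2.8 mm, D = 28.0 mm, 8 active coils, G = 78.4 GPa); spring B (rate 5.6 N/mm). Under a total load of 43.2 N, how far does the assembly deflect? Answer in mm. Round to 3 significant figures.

20.3 mm

k_A = Gd⁴/(8D³N_a) = (78.4×10³)(2.8⁴)/(8·28.0³·8) = 3.43 N/mm
Series: 1/k_eq = 1/3.43 + 1/5.6 = 0.47012; k_eq = 2.1271 N/mm
δ = F/k_eq = 43.2/2.1271 = 20.309 mm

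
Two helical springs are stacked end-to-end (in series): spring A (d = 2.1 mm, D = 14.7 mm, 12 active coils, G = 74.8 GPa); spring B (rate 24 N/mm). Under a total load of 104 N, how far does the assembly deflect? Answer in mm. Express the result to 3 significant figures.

k_A = Gd⁴/(8D³N_a) = (74.8×10³)(2.1⁴)/(8·14.7³·12) = 4.7704 N/mm
Series: 1/k_eq = 1/4.7704 + 1/24 = 0.25129; k_eq = 3.9794 N/mm
δ = F/k_eq = 104/3.9794 = 26.134 mm

26.1 mm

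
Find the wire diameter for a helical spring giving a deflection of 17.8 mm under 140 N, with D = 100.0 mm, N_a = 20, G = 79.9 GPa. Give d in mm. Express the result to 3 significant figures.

11.2 mm

Required rate k = F/δ = 140/17.8 = 7.8652 N/mm
d = (8D³N_a·k / G)^(1/4) = (8·100.0³·20·7.8652 / (79.9×10³))^0.25
  = (15750)^0.25 = 11.2026 mm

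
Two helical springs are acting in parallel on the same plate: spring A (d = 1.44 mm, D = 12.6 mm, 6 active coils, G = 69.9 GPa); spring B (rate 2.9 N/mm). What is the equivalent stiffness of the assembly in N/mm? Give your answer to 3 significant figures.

k_A = Gd⁴/(8D³N_a) = (69.9×10³)(1.44⁴)/(8·12.6³·6) = 3.1302 N/mm
Parallel: k_eq = 3.1302 + 2.9 = 6.0302 N/mm

6.03 N/mm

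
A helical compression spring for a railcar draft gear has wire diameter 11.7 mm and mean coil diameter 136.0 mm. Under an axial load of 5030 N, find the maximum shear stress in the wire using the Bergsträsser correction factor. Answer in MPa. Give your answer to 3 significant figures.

Spring index C = D/d = 136.0/11.7 = 11.6239
K_B = (4C+2)/(4C−3) = 48.496/43.496 = 1.1150
τ₀ = 8FD/(πd³) = 8·5030·136.0/(π·11.7³) = 5.47264e+06/5031.6 = 1087.7 MPa
τ_max = K·τ₀ = 1.1150 × 1087.7 = 1212.7 MPa

1210 MPa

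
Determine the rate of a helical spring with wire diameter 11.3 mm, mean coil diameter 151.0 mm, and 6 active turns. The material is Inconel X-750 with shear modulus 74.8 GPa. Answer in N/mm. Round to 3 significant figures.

7.38 N/mm

k = Gd⁴/(8D³N_a) = (74.8×10³ × 11.3⁴) / (8 × 151.0³ × 6)
  = 1.21959e+09 / 1.65262e+08 = 7.3798 N/mm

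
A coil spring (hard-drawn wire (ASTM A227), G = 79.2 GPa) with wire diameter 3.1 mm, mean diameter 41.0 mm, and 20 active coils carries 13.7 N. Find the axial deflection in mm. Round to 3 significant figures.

k = Gd⁴/(8D³N_a) = (79.2×10³)(3.1⁴)/(8·41.0³·20) = 0.66329 N/mm
δ = F/k = 13.7 / 0.66329 = 20.655 mm

20.7 mm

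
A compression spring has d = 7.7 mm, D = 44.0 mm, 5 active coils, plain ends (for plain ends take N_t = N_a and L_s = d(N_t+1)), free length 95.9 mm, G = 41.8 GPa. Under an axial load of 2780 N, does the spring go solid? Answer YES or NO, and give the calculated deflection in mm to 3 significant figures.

YES, δ = 64.5 mm

k = Gd⁴/(8D³N_a) = (41.8×10³)(7.7⁴)/(8·44.0³·5) = 43.124 N/mm
N_t = 5; L_s = 7.7·6 = 46.2 mm; δ_solid = L₀ − L_s = 95.9 − 46.2 = 49.7 mm
δ = F/k = 2780/43.124 = 64.465 mm
δ ≥ δ_solid → spring goes solid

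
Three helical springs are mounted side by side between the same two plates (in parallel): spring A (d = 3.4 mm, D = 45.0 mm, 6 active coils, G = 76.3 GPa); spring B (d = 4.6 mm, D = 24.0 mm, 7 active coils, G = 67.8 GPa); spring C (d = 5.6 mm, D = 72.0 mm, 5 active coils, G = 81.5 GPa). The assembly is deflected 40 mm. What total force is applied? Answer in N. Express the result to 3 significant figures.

1880 N

k_A = Gd⁴/(8D³N_a) = (76.3×10³)(3.4⁴)/(8·45.0³·6) = 2.3311 N/mm
k_B = Gd⁴/(8D³N_a) = (67.8×10³)(4.6⁴)/(8·24.0³·7) = 39.214 N/mm
k_C = Gd⁴/(8D³N_a) = (81.5×10³)(5.6⁴)/(8·72.0³·5) = 5.3685 N/mm
Parallel: k_eq = 2.3311 + 39.214 + 5.3685 = 46.913 N/mm
F = k_eq·δ = 46.913·40 = 1876.5 N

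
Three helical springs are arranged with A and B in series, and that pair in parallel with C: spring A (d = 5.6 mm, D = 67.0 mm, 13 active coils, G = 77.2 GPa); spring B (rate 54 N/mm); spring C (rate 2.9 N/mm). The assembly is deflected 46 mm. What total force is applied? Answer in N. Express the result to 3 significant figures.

240 N

k_A = Gd⁴/(8D³N_a) = (77.2×10³)(5.6⁴)/(8·67.0³·13) = 2.4272 N/mm
Springs A,B series: k_AB = 1/(1/2.4272+1/54) = 2.3228 N/mm; parallel with C: k_eq = 2.3228+2.9 = 5.2228 N/mm
F = k_eq·δ = 5.2228·46 = 240.25 N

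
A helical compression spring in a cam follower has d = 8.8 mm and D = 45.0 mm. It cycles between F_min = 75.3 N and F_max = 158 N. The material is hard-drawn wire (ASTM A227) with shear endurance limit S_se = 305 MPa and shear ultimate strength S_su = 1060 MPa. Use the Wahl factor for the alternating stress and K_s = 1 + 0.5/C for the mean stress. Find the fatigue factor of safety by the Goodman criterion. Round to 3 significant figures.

20.0

C = D/d = 45.0/8.8 = 5.1136; K_W = (4C−1)/(4C−4)+0.615/C = 1.3026; K_s = 1+0.5/C = 1.0978
F_a = (F_max−F_min)/2 = 41.35 N; F_m = (F_max+F_min)/2 = 116.65 N
τ_a = K_W·8F_aD/(πd³) = 1.3026 × 6.9531 = 9.0571 MPa
τ_m = K_s·8F_mD/(πd³) = 1.0978 × 19.615 = 21.533 MPa
Goodman: 1/n_f = τ_a/S_se + τ_m/S_su = 9.0571/305 + 21.533/1060 = 0.02970 + 0.02031 = 0.050009
n_f = 1/0.050009 = 20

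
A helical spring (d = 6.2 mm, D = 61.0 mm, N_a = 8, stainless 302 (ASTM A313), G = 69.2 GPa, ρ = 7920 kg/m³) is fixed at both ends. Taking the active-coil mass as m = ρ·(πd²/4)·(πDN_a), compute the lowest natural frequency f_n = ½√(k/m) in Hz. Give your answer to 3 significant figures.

69.3 Hz

k = Gd⁴/(8D³N_a) = (69.2×10³)(6.2⁴)/(8·61.0³·8) = 7.0389 N/mm = 7038.9 N/m
Wire length L = πDN_a = π·61.0·8 = 1533.1 mm
m = ρ·(πd²/4)·L = 7920 × 30.191×10⁻⁶ m² × 1.5331 m = 0.36658 kg
f_n = ½√(k/m) = 0.5·√(7038.9/0.36658) = 0.5·√(19202) = 69.285 Hz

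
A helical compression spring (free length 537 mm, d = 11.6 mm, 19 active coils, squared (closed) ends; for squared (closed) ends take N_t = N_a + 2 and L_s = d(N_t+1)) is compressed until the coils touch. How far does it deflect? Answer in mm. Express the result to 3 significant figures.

N_t = 21; L_s = 11.6·22 = 255.2 mm
δ_solid = L₀ − L_s = 537 − 255.2 = 281.8 mm

282 mm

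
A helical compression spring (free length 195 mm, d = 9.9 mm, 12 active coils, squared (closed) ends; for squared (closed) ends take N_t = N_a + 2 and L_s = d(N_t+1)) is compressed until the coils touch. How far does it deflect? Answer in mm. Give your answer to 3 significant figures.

46.5 mm

N_t = 14; L_s = 9.9·15 = 148.5 mm
δ_solid = L₀ − L_s = 195 − 148.5 = 46.5 mm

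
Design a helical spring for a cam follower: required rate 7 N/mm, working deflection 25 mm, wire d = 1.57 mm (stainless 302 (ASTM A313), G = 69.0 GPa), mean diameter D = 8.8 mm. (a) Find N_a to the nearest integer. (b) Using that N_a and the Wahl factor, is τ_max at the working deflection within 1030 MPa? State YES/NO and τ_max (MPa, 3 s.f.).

N_a = Gd⁴/(8D³k) = (69.0×10³)(1.57⁴)/(8·8.8³·7) = 10.99 → N_a = 11
Actual rate k = Gd⁴/(8D³·11) = 6.9906 N/mm
Working load F = kδ = 6.9906·25 = 174.77 N
C = 8.8/1.57 = 5.6051; K_W = (4C−1)/(4C−4)+0.615/C = 1.2726
τ_max = K_W·8FD/(πd³) = 1.2726·1012 = 1287.9 MPa
τ_max > 1030 MPa → exceeds allowable

(a) 11 coils; (b) NO, τ_max = 1290 MPa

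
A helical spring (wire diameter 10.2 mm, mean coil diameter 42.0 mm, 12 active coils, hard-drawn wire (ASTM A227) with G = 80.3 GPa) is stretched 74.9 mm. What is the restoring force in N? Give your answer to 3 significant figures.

k = Gd⁴/(8D³N_a) = (80.3×10³)(10.2⁴)/(8·42.0³·12) = 122.21 N/mm
F = k·δ = 122.21 × 74.9 = 9153.3 N

9150 N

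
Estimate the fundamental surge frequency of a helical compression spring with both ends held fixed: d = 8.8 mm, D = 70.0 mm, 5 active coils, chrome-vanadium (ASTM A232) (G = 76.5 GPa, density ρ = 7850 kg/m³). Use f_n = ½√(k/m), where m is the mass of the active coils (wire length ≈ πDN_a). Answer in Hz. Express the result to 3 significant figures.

126 Hz

k = Gd⁴/(8D³N_a) = (76.5×10³)(8.8⁴)/(8·70.0³·5) = 33.438 N/mm = 33438 N/m
Wire length L = πDN_a = π·70.0·5 = 1099.6 mm
m = ρ·(πd²/4)·L = 7850 × 60.821×10⁻⁶ m² × 1.0996 m = 0.52498 kg
f_n = ½√(k/m) = 0.5·√(33438/0.52498) = 0.5·√(63694) = 126.19 Hz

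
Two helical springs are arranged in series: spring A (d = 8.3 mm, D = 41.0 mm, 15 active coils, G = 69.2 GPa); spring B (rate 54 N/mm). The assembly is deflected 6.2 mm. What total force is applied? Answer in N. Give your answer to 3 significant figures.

142 N

k_A = Gd⁴/(8D³N_a) = (69.2×10³)(8.3⁴)/(8·41.0³·15) = 39.709 N/mm
Series: 1/k_eq = 1/39.709 + 1/54 = 0.043702; k_eq = 22.882 N/mm
F = k_eq·δ = 22.882·6.2 = 141.87 N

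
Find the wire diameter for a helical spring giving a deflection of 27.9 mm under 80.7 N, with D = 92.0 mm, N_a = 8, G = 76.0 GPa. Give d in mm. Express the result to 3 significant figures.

Required rate k = F/δ = 80.7/27.9 = 2.8925 N/mm
d = (8D³N_a·k / G)^(1/4) = (8·92.0³·8·2.8925 / (76.0×10³))^0.25
  = (1896.7)^0.25 = 6.5993 mm

6.60 mm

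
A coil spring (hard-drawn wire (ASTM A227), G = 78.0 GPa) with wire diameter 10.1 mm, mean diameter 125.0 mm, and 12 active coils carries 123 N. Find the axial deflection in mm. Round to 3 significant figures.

k = Gd⁴/(8D³N_a) = (78.0×10³)(10.1⁴)/(8·125.0³·12) = 4.3289 N/mm
δ = F/k = 123 / 4.3289 = 28.414 mm

28.4 mm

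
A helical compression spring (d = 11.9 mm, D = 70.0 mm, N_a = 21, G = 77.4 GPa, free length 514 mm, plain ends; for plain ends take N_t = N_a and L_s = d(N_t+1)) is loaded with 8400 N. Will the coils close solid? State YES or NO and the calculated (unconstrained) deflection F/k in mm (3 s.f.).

k = Gd⁴/(8D³N_a) = (77.4×10³)(11.9⁴)/(8·70.0³·21) = 26.936 N/mm
N_t = 21; L_s = 11.9·22 = 261.8 mm; δ_solid = L₀ − L_s = 514 − 261.8 = 252.2 mm
δ = F/k = 8400/26.936 = 311.86 mm
δ ≥ δ_solid → spring goes solid

YES, δ = 312 mm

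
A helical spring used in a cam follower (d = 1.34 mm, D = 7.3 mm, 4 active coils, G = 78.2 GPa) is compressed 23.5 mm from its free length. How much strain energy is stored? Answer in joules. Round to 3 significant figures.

k = Gd⁴/(8D³N_a) = (78.2×10³)(1.34⁴)/(8·7.3³·4) = 20.254 N/mm
U = ½kδ² = 0.5 × 20.254 × 23.5² = 5592.6 N·mm = 5.5926 J

5.59 J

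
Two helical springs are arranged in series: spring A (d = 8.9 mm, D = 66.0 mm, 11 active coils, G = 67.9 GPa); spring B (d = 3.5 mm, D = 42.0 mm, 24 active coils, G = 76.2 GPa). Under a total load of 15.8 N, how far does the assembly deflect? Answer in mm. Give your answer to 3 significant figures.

k_A = Gd⁴/(8D³N_a) = (67.9×10³)(8.9⁴)/(8·66.0³·11) = 16.839 N/mm
k_B = Gd⁴/(8D³N_a) = (76.2×10³)(3.5⁴)/(8·42.0³·24) = 0.80386 N/mm
Series: 1/k_eq = 1/16.839 + 1/0.80386 = 1.3034; k_eq = 0.76723 N/mm
δ = F/k_eq = 15.8/0.76723 = 20.594 mm

20.6 mm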